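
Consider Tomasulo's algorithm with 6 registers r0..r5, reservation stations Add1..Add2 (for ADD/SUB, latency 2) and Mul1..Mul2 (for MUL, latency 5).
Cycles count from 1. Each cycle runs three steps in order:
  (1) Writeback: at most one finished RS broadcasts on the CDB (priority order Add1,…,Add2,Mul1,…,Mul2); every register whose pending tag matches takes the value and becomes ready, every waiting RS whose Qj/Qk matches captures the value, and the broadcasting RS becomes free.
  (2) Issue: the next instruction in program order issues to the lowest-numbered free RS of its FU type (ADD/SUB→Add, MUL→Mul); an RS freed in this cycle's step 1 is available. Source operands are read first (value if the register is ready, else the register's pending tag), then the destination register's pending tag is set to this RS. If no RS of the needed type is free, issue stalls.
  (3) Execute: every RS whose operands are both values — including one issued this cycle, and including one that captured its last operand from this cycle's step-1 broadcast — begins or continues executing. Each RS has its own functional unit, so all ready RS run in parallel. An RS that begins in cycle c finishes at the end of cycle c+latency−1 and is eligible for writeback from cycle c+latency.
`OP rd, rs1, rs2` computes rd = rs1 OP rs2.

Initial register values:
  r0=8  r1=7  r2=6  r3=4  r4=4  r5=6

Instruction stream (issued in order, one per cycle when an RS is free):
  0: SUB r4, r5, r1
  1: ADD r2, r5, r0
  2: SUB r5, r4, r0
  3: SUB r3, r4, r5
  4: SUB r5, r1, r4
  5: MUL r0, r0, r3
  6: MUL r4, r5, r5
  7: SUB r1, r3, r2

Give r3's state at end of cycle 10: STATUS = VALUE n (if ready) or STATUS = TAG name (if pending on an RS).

STATUS = VALUE 8

cycle 1: issue SUB r4<-Add1 // r0:8,r1:7,r2:6,r3:4,r4:Add1,r5:6
cycle 2: issue ADD r2<-Add2 // r0:8,r1:7,r2:Add2,r3:4,r4:Add1,r5:6
cycle 3: CDB Add1=-1; issue SUB r5<-Add1 // r0:8,r1:7,r2:Add2,r3:4,r4:-1,r5:Add1
cycle 4: CDB Add2=14; issue SUB r3<-Add2 // r0:8,r1:7,r2:14,r3:Add2,r4:-1,r5:Add1
cycle 5: CDB Add1=-9; issue SUB r5<-Add1 // r0:8,r1:7,r2:14,r3:Add2,r4:-1,r5:Add1
cycle 6: issue MUL r0<-Mul1 // r0:Mul1,r1:7,r2:14,r3:Add2,r4:-1,r5:Add1
cycle 7: CDB Add1=8; issue MUL r4<-Mul2 // r0:Mul1,r1:7,r2:14,r3:Add2,r4:Mul2,r5:8
cycle 8: CDB Add2=8; issue SUB r1<-Add1 // r0:Mul1,r1:Add1,r2:14,r3:8,r4:Mul2,r5:8
cycle 9: - // r0:Mul1,r1:Add1,r2:14,r3:8,r4:Mul2,r5:8
cycle 10: CDB Add1=-6 // r0:Mul1,r1:-6,r2:14,r3:8,r4:Mul2,r5:8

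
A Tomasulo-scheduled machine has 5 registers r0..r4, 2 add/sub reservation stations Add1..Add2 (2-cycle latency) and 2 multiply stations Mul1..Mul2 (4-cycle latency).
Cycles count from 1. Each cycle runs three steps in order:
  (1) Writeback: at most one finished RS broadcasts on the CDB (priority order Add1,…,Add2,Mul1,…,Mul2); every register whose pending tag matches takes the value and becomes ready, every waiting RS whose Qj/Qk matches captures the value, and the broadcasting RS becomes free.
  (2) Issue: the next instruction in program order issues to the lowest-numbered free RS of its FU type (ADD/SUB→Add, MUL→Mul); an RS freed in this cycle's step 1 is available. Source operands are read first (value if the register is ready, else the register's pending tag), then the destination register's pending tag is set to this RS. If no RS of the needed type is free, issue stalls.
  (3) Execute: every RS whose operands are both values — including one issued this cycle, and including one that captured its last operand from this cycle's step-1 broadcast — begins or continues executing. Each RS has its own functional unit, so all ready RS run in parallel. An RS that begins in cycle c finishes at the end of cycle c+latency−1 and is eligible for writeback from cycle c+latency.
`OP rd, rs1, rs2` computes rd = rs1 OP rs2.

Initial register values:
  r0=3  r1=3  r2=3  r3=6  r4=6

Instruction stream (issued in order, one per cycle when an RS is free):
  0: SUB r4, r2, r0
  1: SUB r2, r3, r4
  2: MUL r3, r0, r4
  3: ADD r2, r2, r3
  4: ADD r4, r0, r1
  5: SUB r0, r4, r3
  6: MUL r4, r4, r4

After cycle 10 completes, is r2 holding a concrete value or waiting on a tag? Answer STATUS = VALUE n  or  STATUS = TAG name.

  c1: issue SUB r4<-Add1  regs: r0:3,r1:3,r2:3,r3:6,r4:Add1
  c2: issue SUB r2<-Add2  regs: r0:3,r1:3,r2:Add2,r3:6,r4:Add1
  c3: CDB Add1=0; issue MUL r3<-Mul1  regs: r0:3,r1:3,r2:Add2,r3:Mul1,r4:0
  c4: issue ADD r2<-Add1  regs: r0:3,r1:3,r2:Add1,r3:Mul1,r4:0
  c5: CDB Add2=6; issue ADD r4<-Add2  regs: r0:3,r1:3,r2:Add1,r3:Mul1,r4:Add2
  c6: stall  regs: r0:3,r1:3,r2:Add1,r3:Mul1,r4:Add2
  c7: CDB Add2=6; issue SUB r0<-Add2  regs: r0:Add2,r1:3,r2:Add1,r3:Mul1,r4:6
  c8: CDB Mul1=0; issue MUL r4<-Mul1  regs: r0:Add2,r1:3,r2:Add1,r3:0,r4:Mul1
  c9: -  regs: r0:Add2,r1:3,r2:Add1,r3:0,r4:Mul1
  c10: CDB Add1=6  regs: r0:Add2,r1:3,r2:6,r3:0,r4:Mul1

STATUS = VALUE 6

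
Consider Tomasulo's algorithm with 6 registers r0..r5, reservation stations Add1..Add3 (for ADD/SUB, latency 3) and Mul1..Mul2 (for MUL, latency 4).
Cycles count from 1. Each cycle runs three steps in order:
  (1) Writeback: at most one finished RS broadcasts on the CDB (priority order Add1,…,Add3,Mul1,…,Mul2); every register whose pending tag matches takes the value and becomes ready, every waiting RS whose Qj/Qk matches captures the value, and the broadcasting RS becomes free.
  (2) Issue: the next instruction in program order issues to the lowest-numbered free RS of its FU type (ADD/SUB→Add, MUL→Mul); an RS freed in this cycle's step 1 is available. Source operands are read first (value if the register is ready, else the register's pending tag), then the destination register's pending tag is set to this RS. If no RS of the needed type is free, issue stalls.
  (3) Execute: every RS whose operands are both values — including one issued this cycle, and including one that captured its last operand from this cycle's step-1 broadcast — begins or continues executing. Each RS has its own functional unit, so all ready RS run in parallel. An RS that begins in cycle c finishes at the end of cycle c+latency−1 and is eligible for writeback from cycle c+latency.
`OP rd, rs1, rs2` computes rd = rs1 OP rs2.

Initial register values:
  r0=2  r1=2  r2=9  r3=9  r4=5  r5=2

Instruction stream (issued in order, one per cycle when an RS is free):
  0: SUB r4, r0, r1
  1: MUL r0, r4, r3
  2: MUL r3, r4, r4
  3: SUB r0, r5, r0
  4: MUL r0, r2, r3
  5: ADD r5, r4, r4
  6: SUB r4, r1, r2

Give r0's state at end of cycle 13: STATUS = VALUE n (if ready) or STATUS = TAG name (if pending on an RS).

c1: issue SUB r4<-Add1 | r0:2,r1:2,r2:9,r3:9,r4:Add1,r5:2
c2: issue MUL r0<-Mul1 | r0:Mul1,r1:2,r2:9,r3:9,r4:Add1,r5:2
c3: issue MUL r3<-Mul2 | r0:Mul1,r1:2,r2:9,r3:Mul2,r4:Add1,r5:2
c4: CDB Add1=0; issue SUB r0<-Add1 | r0:Add1,r1:2,r2:9,r3:Mul2,r4:0,r5:2
c5: stall | r0:Add1,r1:2,r2:9,r3:Mul2,r4:0,r5:2
c6: stall | r0:Add1,r1:2,r2:9,r3:Mul2,r4:0,r5:2
c7: stall | r0:Add1,r1:2,r2:9,r3:Mul2,r4:0,r5:2
c8: CDB Mul1=0; issue MUL r0<-Mul1 | r0:Mul1,r1:2,r2:9,r3:Mul2,r4:0,r5:2
c9: CDB Mul2=0; issue ADD r5<-Add2 | r0:Mul1,r1:2,r2:9,r3:0,r4:0,r5:Add2
c10: issue SUB r4<-Add3 | r0:Mul1,r1:2,r2:9,r3:0,r4:Add3,r5:Add2
c11: CDB Add1=2 | r0:Mul1,r1:2,r2:9,r3:0,r4:Add3,r5:Add2
c12: CDB Add2=0 | r0:Mul1,r1:2,r2:9,r3:0,r4:Add3,r5:0
c13: CDB Add3=-7 | r0:Mul1,r1:2,r2:9,r3:0,r4:-7,r5:0

STATUS = TAG Mul1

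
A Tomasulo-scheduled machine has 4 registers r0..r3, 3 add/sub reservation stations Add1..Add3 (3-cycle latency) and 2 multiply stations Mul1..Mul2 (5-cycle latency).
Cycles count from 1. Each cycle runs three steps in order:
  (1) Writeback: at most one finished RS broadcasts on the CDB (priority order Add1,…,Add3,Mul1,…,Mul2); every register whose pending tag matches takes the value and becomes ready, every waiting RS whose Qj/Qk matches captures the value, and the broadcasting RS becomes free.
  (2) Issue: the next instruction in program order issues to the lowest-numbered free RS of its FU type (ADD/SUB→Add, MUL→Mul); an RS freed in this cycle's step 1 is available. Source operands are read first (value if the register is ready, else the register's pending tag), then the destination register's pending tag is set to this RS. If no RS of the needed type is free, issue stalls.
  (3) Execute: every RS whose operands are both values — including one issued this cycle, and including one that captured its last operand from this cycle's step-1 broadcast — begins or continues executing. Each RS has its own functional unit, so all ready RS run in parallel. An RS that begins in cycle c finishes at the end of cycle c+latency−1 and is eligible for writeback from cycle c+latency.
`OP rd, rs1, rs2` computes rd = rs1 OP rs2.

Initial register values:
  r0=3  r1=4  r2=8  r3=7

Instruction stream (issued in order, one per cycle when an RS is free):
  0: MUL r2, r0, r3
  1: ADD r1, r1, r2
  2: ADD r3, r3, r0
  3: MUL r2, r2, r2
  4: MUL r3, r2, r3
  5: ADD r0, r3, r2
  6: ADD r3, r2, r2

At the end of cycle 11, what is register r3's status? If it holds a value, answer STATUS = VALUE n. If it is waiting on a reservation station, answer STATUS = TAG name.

STATUS = TAG Add3

c1: issue MUL r2<-Mul1 | r0:3,r1:4,r2:Mul1,r3:7
c2: issue ADD r1<-Add1 | r0:3,r1:Add1,r2:Mul1,r3:7
c3: issue ADD r3<-Add2 | r0:3,r1:Add1,r2:Mul1,r3:Add2
c4: issue MUL r2<-Mul2 | r0:3,r1:Add1,r2:Mul2,r3:Add2
c5: stall | r0:3,r1:Add1,r2:Mul2,r3:Add2
c6: CDB Add2=10; stall | r0:3,r1:Add1,r2:Mul2,r3:10
c7: CDB Mul1=21; issue MUL r3<-Mul1 | r0:3,r1:Add1,r2:Mul2,r3:Mul1
c8: issue ADD r0<-Add2 | r0:Add2,r1:Add1,r2:Mul2,r3:Mul1
c9: issue ADD r3<-Add3 | r0:Add2,r1:Add1,r2:Mul2,r3:Add3
c10: CDB Add1=25 | r0:Add2,r1:25,r2:Mul2,r3:Add3
c11: - | r0:Add2,r1:25,r2:Mul2,r3:Add3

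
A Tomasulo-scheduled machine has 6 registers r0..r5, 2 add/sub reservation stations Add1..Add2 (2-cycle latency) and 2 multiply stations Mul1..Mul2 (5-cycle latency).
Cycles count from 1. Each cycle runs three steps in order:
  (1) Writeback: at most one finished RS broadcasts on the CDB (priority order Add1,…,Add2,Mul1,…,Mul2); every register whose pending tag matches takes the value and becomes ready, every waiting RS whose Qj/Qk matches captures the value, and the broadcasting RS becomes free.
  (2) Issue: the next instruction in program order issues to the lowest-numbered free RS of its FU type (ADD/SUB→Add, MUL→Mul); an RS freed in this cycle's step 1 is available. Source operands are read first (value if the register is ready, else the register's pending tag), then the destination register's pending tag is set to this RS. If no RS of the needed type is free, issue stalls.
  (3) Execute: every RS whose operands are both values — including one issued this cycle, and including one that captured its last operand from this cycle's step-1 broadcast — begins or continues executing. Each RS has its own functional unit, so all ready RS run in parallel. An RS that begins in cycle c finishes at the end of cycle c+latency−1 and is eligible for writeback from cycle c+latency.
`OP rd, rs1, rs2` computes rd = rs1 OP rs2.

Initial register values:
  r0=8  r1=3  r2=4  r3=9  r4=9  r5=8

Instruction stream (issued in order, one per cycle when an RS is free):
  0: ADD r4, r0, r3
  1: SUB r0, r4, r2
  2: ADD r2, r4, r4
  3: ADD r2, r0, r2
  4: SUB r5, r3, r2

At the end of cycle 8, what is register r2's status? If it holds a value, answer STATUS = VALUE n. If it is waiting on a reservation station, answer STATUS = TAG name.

  c1: issue ADD r4<-Add1  regs: r0:8,r1:3,r2:4,r3:9,r4:Add1,r5:8
  c2: issue SUB r0<-Add2  regs: r0:Add2,r1:3,r2:4,r3:9,r4:Add1,r5:8
  c3: CDB Add1=17; issue ADD r2<-Add1  regs: r0:Add2,r1:3,r2:Add1,r3:9,r4:17,r5:8
  c4: stall  regs: r0:Add2,r1:3,r2:Add1,r3:9,r4:17,r5:8
  c5: CDB Add1=34; issue ADD r2<-Add1  regs: r0:Add2,r1:3,r2:Add1,r3:9,r4:17,r5:8
  c6: CDB Add2=13; issue SUB r5<-Add2  regs: r0:13,r1:3,r2:Add1,r3:9,r4:17,r5:Add2
  c7: -  regs: r0:13,r1:3,r2:Add1,r3:9,r4:17,r5:Add2
  c8: CDB Add1=47  regs: r0:13,r1:3,r2:47,r3:9,r4:17,r5:Add2

STATUS = VALUE 47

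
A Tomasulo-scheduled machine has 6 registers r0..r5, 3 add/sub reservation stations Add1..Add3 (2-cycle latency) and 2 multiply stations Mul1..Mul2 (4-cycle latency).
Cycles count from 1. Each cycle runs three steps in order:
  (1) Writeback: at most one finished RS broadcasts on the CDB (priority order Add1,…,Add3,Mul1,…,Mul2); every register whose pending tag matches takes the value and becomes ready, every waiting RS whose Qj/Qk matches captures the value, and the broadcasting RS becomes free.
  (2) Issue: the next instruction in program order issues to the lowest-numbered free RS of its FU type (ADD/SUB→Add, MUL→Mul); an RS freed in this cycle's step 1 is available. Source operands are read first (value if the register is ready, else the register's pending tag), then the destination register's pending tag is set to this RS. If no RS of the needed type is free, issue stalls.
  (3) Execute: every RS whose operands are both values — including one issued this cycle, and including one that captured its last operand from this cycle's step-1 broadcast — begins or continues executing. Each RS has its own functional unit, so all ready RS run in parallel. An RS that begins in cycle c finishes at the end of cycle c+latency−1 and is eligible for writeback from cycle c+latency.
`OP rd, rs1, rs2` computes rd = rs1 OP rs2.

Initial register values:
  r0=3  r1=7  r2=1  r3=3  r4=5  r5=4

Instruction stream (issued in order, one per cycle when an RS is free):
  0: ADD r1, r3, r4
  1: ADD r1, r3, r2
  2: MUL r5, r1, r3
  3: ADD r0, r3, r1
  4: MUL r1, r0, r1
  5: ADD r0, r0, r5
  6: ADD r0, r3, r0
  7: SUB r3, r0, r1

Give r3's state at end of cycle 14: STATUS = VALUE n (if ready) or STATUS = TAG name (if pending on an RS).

STATUS = VALUE -6

cycle 1: issue ADD r1<-Add1 // r0:3,r1:Add1,r2:1,r3:3,r4:5,r5:4
cycle 2: issue ADD r1<-Add2 // r0:3,r1:Add2,r2:1,r3:3,r4:5,r5:4
cycle 3: CDB Add1=8; issue MUL r5<-Mul1 // r0:3,r1:Add2,r2:1,r3:3,r4:5,r5:Mul1
cycle 4: CDB Add2=4; issue ADD r0<-Add1 // r0:Add1,r1:4,r2:1,r3:3,r4:5,r5:Mul1
cycle 5: issue MUL r1<-Mul2 // r0:Add1,r1:Mul2,r2:1,r3:3,r4:5,r5:Mul1
cycle 6: CDB Add1=7; issue ADD r0<-Add1 // r0:Add1,r1:Mul2,r2:1,r3:3,r4:5,r5:Mul1
cycle 7: issue ADD r0<-Add2 // r0:Add2,r1:Mul2,r2:1,r3:3,r4:5,r5:Mul1
cycle 8: CDB Mul1=12; issue SUB r3<-Add3 // r0:Add2,r1:Mul2,r2:1,r3:Add3,r4:5,r5:12
cycle 9: - // r0:Add2,r1:Mul2,r2:1,r3:Add3,r4:5,r5:12
cycle 10: CDB Add1=19 // r0:Add2,r1:Mul2,r2:1,r3:Add3,r4:5,r5:12
cycle 11: CDB Mul2=28 // r0:Add2,r1:28,r2:1,r3:Add3,r4:5,r5:12
cycle 12: CDB Add2=22 // r0:22,r1:28,r2:1,r3:Add3,r4:5,r5:12
cycle 13: - // r0:22,r1:28,r2:1,r3:Add3,r4:5,r5:12
cycle 14: CDB Add3=-6 // r0:22,r1:28,r2:1,r3:-6,r4:5,r5:12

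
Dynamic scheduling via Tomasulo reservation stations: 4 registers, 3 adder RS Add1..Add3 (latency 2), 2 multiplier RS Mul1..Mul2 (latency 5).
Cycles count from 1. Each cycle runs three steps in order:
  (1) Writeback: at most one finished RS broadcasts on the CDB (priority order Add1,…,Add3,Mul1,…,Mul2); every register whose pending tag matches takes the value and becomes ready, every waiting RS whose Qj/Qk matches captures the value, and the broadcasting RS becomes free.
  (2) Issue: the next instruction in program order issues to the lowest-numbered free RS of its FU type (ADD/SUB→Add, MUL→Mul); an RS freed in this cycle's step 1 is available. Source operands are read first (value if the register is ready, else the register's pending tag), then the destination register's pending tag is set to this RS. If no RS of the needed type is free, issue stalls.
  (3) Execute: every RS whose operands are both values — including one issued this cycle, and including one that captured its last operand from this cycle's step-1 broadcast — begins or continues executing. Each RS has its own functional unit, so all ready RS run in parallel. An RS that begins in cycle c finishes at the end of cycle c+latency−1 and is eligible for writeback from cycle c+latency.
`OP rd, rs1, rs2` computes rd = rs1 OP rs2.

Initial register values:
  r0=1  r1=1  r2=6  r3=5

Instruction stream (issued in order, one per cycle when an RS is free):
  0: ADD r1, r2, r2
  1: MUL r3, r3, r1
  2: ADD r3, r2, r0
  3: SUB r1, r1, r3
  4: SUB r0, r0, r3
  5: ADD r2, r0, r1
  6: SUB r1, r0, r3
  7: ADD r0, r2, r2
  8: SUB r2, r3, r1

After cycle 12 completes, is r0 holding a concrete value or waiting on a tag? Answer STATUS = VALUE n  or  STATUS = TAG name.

c1: issue ADD r1<-Add1 | r0:1,r1:Add1,r2:6,r3:5
c2: issue MUL r3<-Mul1 | r0:1,r1:Add1,r2:6,r3:Mul1
c3: CDB Add1=12; issue ADD r3<-Add1 | r0:1,r1:12,r2:6,r3:Add1
c4: issue SUB r1<-Add2 | r0:1,r1:Add2,r2:6,r3:Add1
c5: CDB Add1=7; issue SUB r0<-Add1 | r0:Add1,r1:Add2,r2:6,r3:7
c6: issue ADD r2<-Add3 | r0:Add1,r1:Add2,r2:Add3,r3:7
c7: CDB Add1=-6; issue SUB r1<-Add1 | r0:-6,r1:Add1,r2:Add3,r3:7
c8: CDB Add2=5; issue ADD r0<-Add2 | r0:Add2,r1:Add1,r2:Add3,r3:7
c9: CDB Add1=-13; issue SUB r2<-Add1 | r0:Add2,r1:-13,r2:Add1,r3:7
c10: CDB Add3=-1 | r0:Add2,r1:-13,r2:Add1,r3:7
c11: CDB Add1=20 | r0:Add2,r1:-13,r2:20,r3:7
c12: CDB Add2=-2 | r0:-2,r1:-13,r2:20,r3:7

STATUS = VALUE -2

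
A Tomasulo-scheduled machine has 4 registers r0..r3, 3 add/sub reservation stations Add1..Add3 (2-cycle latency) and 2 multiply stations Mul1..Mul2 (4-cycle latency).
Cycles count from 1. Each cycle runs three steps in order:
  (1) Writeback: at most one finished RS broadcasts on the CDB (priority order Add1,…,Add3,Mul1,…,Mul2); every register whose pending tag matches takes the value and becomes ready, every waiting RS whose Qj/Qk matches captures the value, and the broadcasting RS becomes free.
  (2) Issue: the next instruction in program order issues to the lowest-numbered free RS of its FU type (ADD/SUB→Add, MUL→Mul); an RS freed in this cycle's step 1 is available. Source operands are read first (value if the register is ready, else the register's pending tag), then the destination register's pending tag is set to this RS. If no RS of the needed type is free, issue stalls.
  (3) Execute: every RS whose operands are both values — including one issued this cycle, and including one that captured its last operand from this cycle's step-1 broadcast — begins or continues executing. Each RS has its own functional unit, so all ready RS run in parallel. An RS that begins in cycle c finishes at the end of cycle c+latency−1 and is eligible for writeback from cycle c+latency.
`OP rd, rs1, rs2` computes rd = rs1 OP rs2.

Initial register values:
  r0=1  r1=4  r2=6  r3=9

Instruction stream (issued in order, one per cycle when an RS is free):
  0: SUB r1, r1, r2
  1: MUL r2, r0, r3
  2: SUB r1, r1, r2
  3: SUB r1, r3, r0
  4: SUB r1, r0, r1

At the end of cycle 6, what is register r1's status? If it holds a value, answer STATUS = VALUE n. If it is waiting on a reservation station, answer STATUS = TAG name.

cycle 1: issue SUB r1<-Add1 // r0:1,r1:Add1,r2:6,r3:9
cycle 2: issue MUL r2<-Mul1 // r0:1,r1:Add1,r2:Mul1,r3:9
cycle 3: CDB Add1=-2; issue SUB r1<-Add1 // r0:1,r1:Add1,r2:Mul1,r3:9
cycle 4: issue SUB r1<-Add2 // r0:1,r1:Add2,r2:Mul1,r3:9
cycle 5: issue SUB r1<-Add3 // r0:1,r1:Add3,r2:Mul1,r3:9
cycle 6: CDB Add2=8 // r0:1,r1:Add3,r2:Mul1,r3:9

STATUS = TAG Add3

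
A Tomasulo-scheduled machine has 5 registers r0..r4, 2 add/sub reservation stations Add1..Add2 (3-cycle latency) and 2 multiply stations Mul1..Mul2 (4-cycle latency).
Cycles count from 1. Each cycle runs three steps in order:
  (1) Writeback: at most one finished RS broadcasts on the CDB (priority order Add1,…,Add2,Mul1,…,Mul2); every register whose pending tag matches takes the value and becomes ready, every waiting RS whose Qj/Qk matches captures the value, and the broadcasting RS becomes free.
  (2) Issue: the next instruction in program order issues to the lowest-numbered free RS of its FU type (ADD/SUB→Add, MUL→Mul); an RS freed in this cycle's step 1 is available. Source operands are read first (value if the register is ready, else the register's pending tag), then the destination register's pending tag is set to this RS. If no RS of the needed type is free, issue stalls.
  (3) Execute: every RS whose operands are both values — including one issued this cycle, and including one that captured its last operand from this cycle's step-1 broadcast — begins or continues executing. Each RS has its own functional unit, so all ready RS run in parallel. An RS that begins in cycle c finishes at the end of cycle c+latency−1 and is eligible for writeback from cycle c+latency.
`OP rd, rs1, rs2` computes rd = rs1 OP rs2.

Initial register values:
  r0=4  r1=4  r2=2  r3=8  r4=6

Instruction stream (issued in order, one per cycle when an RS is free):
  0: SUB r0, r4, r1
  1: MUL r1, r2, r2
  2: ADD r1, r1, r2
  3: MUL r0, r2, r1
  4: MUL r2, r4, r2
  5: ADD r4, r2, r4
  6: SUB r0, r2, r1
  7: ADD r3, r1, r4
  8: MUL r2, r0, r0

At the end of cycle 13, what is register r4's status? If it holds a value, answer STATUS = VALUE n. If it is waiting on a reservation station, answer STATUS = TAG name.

STATUS = VALUE 18

cycle 1: issue SUB r0<-Add1 // r0:Add1,r1:4,r2:2,r3:8,r4:6
cycle 2: issue MUL r1<-Mul1 // r0:Add1,r1:Mul1,r2:2,r3:8,r4:6
cycle 3: issue ADD r1<-Add2 // r0:Add1,r1:Add2,r2:2,r3:8,r4:6
cycle 4: CDB Add1=2; issue MUL r0<-Mul2 // r0:Mul2,r1:Add2,r2:2,r3:8,r4:6
cycle 5: stall // r0:Mul2,r1:Add2,r2:2,r3:8,r4:6
cycle 6: CDB Mul1=4; issue MUL r2<-Mul1 // r0:Mul2,r1:Add2,r2:Mul1,r3:8,r4:6
cycle 7: issue ADD r4<-Add1 // r0:Mul2,r1:Add2,r2:Mul1,r3:8,r4:Add1
cycle 8: stall // r0:Mul2,r1:Add2,r2:Mul1,r3:8,r4:Add1
cycle 9: CDB Add2=6; issue SUB r0<-Add2 // r0:Add2,r1:6,r2:Mul1,r3:8,r4:Add1
cycle 10: CDB Mul1=12; stall // r0:Add2,r1:6,r2:12,r3:8,r4:Add1
cycle 11: stall // r0:Add2,r1:6,r2:12,r3:8,r4:Add1
cycle 12: stall // r0:Add2,r1:6,r2:12,r3:8,r4:Add1
cycle 13: CDB Add1=18; issue ADD r3<-Add1 // r0:Add2,r1:6,r2:12,r3:Add1,r4:18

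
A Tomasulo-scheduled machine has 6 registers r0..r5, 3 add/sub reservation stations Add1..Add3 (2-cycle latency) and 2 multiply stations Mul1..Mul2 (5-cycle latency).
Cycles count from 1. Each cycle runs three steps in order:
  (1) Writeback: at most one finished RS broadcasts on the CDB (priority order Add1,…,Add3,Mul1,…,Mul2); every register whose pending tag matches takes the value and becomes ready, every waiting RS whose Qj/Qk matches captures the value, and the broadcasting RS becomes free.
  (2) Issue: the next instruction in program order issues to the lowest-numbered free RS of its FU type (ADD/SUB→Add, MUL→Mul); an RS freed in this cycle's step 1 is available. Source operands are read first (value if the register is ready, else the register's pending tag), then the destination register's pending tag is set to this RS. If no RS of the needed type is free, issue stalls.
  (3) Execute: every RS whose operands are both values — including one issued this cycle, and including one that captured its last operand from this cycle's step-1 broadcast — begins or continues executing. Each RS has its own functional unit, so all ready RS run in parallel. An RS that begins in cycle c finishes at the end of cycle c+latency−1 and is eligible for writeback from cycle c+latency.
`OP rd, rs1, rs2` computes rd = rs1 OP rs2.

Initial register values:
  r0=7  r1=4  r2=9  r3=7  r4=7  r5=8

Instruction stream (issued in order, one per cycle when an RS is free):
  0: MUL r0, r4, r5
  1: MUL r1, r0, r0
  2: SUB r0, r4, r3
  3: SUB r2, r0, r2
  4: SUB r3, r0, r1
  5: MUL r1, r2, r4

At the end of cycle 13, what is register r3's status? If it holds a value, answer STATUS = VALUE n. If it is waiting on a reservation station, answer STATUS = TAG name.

  c1: issue MUL r0<-Mul1  regs: r0:Mul1,r1:4,r2:9,r3:7,r4:7,r5:8
  c2: issue MUL r1<-Mul2  regs: r0:Mul1,r1:Mul2,r2:9,r3:7,r4:7,r5:8
  c3: issue SUB r0<-Add1  regs: r0:Add1,r1:Mul2,r2:9,r3:7,r4:7,r5:8
  c4: issue SUB r2<-Add2  regs: r0:Add1,r1:Mul2,r2:Add2,r3:7,r4:7,r5:8
  c5: CDB Add1=0; issue SUB r3<-Add1  regs: r0:0,r1:Mul2,r2:Add2,r3:Add1,r4:7,r5:8
  c6: CDB Mul1=56; issue MUL r1<-Mul1  regs: r0:0,r1:Mul1,r2:Add2,r3:Add1,r4:7,r5:8
  c7: CDB Add2=-9  regs: r0:0,r1:Mul1,r2:-9,r3:Add1,r4:7,r5:8
  c8: -  regs: r0:0,r1:Mul1,r2:-9,r3:Add1,r4:7,r5:8
  c9: -  regs: r0:0,r1:Mul1,r2:-9,r3:Add1,r4:7,r5:8
  c10: -  regs: r0:0,r1:Mul1,r2:-9,r3:Add1,r4:7,r5:8
  c11: CDB Mul2=3136  regs: r0:0,r1:Mul1,r2:-9,r3:Add1,r4:7,r5:8
  c12: CDB Mul1=-63  regs: r0:0,r1:-63,r2:-9,r3:Add1,r4:7,r5:8
  c13: CDB Add1=-3136  regs: r0:0,r1:-63,r2:-9,r3:-3136,r4:7,r5:8

STATUS = VALUE -3136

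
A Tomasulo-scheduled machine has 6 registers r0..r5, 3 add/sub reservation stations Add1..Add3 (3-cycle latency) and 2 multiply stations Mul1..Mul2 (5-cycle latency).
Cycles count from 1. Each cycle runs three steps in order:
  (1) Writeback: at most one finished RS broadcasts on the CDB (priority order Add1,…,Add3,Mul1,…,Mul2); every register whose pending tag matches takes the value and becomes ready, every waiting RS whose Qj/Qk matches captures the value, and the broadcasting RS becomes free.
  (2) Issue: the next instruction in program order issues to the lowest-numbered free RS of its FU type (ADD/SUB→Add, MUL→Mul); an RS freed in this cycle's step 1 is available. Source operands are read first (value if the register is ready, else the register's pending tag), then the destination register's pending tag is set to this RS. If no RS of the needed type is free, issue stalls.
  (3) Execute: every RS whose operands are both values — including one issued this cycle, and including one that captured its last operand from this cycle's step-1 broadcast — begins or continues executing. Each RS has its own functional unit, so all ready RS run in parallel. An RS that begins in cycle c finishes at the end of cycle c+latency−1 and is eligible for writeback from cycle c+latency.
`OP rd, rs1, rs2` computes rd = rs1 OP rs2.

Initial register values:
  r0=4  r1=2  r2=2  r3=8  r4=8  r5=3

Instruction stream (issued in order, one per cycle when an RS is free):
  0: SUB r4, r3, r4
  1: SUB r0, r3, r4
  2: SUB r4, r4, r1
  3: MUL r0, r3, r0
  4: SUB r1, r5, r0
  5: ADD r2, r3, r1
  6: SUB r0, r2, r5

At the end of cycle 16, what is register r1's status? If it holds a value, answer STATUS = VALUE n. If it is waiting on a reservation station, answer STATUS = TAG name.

STATUS = VALUE -61

cycle 1: issue SUB r4<-Add1 // r0:4,r1:2,r2:2,r3:8,r4:Add1,r5:3
cycle 2: issue SUB r0<-Add2 // r0:Add2,r1:2,r2:2,r3:8,r4:Add1,r5:3
cycle 3: issue SUB r4<-Add3 // r0:Add2,r1:2,r2:2,r3:8,r4:Add3,r5:3
cycle 4: CDB Add1=0; issue MUL r0<-Mul1 // r0:Mul1,r1:2,r2:2,r3:8,r4:Add3,r5:3
cycle 5: issue SUB r1<-Add1 // r0:Mul1,r1:Add1,r2:2,r3:8,r4:Add3,r5:3
cycle 6: stall // r0:Mul1,r1:Add1,r2:2,r3:8,r4:Add3,r5:3
cycle 7: CDB Add2=8; issue ADD r2<-Add2 // r0:Mul1,r1:Add1,r2:Add2,r3:8,r4:Add3,r5:3
cycle 8: CDB Add3=-2; issue SUB r0<-Add3 // r0:Add3,r1:Add1,r2:Add2,r3:8,r4:-2,r5:3
cycle 9: - // r0:Add3,r1:Add1,r2:Add2,r3:8,r4:-2,r5:3
cycle 10: - // r0:Add3,r1:Add1,r2:Add2,r3:8,r4:-2,r5:3
cycle 11: - // r0:Add3,r1:Add1,r2:Add2,r3:8,r4:-2,r5:3
cycle 12: CDB Mul1=64 // r0:Add3,r1:Add1,r2:Add2,r3:8,r4:-2,r5:3
cycle 13: - // r0:Add3,r1:Add1,r2:Add2,r3:8,r4:-2,r5:3
cycle 14: - // r0:Add3,r1:Add1,r2:Add2,r3:8,r4:-2,r5:3
cycle 15: CDB Add1=-61 // r0:Add3,r1:-61,r2:Add2,r3:8,r4:-2,r5:3
cycle 16: - // r0:Add3,r1:-61,r2:Add2,r3:8,r4:-2,r5:3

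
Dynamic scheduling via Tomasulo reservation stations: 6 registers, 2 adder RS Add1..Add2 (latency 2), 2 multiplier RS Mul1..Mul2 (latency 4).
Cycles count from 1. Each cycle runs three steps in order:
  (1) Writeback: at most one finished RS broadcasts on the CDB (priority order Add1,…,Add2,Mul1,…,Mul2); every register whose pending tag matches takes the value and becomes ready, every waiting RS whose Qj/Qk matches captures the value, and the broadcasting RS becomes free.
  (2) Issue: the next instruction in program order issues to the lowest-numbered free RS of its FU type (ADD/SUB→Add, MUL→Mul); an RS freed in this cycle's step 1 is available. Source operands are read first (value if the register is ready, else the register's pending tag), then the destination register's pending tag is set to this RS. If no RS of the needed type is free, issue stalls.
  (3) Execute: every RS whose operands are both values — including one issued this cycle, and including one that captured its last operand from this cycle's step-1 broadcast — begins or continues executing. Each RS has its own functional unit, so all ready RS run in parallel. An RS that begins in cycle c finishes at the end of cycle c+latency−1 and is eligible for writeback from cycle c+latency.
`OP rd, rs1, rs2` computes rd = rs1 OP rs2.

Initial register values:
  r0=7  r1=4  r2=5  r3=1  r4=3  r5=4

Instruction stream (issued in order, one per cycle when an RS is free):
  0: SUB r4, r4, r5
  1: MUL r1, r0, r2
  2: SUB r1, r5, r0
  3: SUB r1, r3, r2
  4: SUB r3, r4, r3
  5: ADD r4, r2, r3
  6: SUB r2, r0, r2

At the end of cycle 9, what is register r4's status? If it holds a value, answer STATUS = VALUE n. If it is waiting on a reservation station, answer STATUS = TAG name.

STATUS = TAG Add2

c1: issue SUB r4<-Add1 | r0:7,r1:4,r2:5,r3:1,r4:Add1,r5:4
c2: issue MUL r1<-Mul1 | r0:7,r1:Mul1,r2:5,r3:1,r4:Add1,r5:4
c3: CDB Add1=-1; issue SUB r1<-Add1 | r0:7,r1:Add1,r2:5,r3:1,r4:-1,r5:4
c4: issue SUB r1<-Add2 | r0:7,r1:Add2,r2:5,r3:1,r4:-1,r5:4
c5: CDB Add1=-3; issue SUB r3<-Add1 | r0:7,r1:Add2,r2:5,r3:Add1,r4:-1,r5:4
c6: CDB Add2=-4; issue ADD r4<-Add2 | r0:7,r1:-4,r2:5,r3:Add1,r4:Add2,r5:4
c7: CDB Add1=-2; issue SUB r2<-Add1 | r0:7,r1:-4,r2:Add1,r3:-2,r4:Add2,r5:4
c8: CDB Mul1=35 | r0:7,r1:-4,r2:Add1,r3:-2,r4:Add2,r5:4
c9: CDB Add1=2 | r0:7,r1:-4,r2:2,r3:-2,r4:Add2,r5:4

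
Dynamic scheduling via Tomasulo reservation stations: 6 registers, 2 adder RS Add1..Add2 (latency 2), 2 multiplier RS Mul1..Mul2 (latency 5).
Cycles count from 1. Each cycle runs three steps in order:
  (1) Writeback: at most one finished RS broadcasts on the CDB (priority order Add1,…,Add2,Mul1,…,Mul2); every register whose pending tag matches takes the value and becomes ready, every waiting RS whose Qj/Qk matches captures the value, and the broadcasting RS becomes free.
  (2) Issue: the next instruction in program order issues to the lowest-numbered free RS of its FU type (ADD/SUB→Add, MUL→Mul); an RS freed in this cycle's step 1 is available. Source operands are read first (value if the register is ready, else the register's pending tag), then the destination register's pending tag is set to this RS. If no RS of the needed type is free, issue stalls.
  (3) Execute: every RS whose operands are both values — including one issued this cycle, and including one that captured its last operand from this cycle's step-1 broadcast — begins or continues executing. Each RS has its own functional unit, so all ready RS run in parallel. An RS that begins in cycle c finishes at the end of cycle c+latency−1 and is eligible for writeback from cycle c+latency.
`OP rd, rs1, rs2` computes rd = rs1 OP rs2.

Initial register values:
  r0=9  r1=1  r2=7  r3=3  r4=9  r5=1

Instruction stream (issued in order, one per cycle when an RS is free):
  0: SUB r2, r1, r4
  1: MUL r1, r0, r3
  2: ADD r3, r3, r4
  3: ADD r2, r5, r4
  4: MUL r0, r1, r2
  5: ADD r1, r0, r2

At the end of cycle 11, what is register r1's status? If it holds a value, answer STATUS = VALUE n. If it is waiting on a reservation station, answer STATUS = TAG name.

STATUS = TAG Add1

  c1: issue SUB r2<-Add1  regs: r0:9,r1:1,r2:Add1,r3:3,r4:9,r5:1
  c2: issue MUL r1<-Mul1  regs: r0:9,r1:Mul1,r2:Add1,r3:3,r4:9,r5:1
  c3: CDB Add1=-8; issue ADD r3<-Add1  regs: r0:9,r1:Mul1,r2:-8,r3:Add1,r4:9,r5:1
  c4: issue ADD r2<-Add2  regs: r0:9,r1:Mul1,r2:Add2,r3:Add1,r4:9,r5:1
  c5: CDB Add1=12; issue MUL r0<-Mul2  regs: r0:Mul2,r1:Mul1,r2:Add2,r3:12,r4:9,r5:1
  c6: CDB Add2=10; issue ADD r1<-Add1  regs: r0:Mul2,r1:Add1,r2:10,r3:12,r4:9,r5:1
  c7: CDB Mul1=27  regs: r0:Mul2,r1:Add1,r2:10,r3:12,r4:9,r5:1
  c8: -  regs: r0:Mul2,r1:Add1,r2:10,r3:12,r4:9,r5:1
  c9: -  regs: r0:Mul2,r1:Add1,r2:10,r3:12,r4:9,r5:1
  c10: -  regs: r0:Mul2,r1:Add1,r2:10,r3:12,r4:9,r5:1
  c11: -  regs: r0:Mul2,r1:Add1,r2:10,r3:12,r4:9,r5:1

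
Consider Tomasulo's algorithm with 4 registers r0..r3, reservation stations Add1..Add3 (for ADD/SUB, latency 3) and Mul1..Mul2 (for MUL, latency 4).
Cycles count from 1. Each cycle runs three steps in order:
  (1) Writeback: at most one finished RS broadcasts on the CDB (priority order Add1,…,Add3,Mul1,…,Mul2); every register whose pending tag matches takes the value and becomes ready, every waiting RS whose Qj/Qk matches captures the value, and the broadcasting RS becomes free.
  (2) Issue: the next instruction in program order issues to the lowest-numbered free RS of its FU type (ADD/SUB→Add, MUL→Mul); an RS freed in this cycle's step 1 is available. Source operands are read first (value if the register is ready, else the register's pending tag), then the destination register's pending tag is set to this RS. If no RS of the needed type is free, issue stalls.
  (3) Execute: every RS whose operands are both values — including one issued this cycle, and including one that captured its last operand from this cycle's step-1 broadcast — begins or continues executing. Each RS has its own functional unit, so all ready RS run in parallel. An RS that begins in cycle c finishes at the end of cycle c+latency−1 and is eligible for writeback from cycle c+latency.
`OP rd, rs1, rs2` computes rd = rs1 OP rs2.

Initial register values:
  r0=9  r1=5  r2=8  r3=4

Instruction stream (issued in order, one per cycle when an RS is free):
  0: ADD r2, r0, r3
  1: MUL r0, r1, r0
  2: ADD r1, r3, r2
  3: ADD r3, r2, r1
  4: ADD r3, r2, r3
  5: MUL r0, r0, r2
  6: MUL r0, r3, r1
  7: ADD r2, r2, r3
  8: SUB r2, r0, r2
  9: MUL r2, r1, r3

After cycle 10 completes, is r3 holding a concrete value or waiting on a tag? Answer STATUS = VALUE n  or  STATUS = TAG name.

  c1: issue ADD r2<-Add1  regs: r0:9,r1:5,r2:Add1,r3:4
  c2: issue MUL r0<-Mul1  regs: r0:Mul1,r1:5,r2:Add1,r3:4
  c3: issue ADD r1<-Add2  regs: r0:Mul1,r1:Add2,r2:Add1,r3:4
  c4: CDB Add1=13; issue ADD r3<-Add1  regs: r0:Mul1,r1:Add2,r2:13,r3:Add1
  c5: issue ADD r3<-Add3  regs: r0:Mul1,r1:Add2,r2:13,r3:Add3
  c6: CDB Mul1=45; issue MUL r0<-Mul1  regs: r0:Mul1,r1:Add2,r2:13,r3:Add3
  c7: CDB Add2=17; issue MUL r0<-Mul2  regs: r0:Mul2,r1:17,r2:13,r3:Add3
  c8: issue ADD r2<-Add2  regs: r0:Mul2,r1:17,r2:Add2,r3:Add3
  c9: stall  regs: r0:Mul2,r1:17,r2:Add2,r3:Add3
  c10: CDB Add1=30; issue SUB r2<-Add1  regs: r0:Mul2,r1:17,r2:Add1,r3:Add3

STATUS = TAG Add3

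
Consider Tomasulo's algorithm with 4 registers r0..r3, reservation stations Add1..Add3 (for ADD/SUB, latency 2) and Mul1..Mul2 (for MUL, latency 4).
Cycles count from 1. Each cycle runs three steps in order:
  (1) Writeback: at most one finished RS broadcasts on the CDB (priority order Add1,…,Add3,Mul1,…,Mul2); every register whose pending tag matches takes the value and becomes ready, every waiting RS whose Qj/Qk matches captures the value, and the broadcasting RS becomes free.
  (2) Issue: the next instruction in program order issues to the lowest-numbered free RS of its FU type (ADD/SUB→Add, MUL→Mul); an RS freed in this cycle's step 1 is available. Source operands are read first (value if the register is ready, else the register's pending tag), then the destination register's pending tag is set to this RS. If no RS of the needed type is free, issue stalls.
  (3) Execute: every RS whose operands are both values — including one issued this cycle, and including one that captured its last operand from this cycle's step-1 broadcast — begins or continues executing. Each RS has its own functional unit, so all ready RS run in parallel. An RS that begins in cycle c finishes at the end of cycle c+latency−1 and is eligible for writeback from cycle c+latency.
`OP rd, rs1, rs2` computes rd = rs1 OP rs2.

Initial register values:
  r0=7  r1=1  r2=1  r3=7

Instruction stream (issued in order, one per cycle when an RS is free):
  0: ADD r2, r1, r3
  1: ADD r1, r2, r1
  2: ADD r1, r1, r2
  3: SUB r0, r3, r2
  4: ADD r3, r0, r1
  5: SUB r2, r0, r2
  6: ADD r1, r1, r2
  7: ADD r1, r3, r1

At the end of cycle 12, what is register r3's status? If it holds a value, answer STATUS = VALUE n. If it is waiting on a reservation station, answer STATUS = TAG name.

STATUS = VALUE 16

  c1: issue ADD r2<-Add1  regs: r0:7,r1:1,r2:Add1,r3:7
  c2: issue ADD r1<-Add2  regs: r0:7,r1:Add2,r2:Add1,r3:7
  c3: CDB Add1=8; issue ADD r1<-Add1  regs: r0:7,r1:Add1,r2:8,r3:7
  c4: issue SUB r0<-Add3  regs: r0:Add3,r1:Add1,r2:8,r3:7
  c5: CDB Add2=9; issue ADD r3<-Add2  regs: r0:Add3,r1:Add1,r2:8,r3:Add2
  c6: CDB Add3=-1; issue SUB r2<-Add3  regs: r0:-1,r1:Add1,r2:Add3,r3:Add2
  c7: CDB Add1=17; issue ADD r1<-Add1  regs: r0:-1,r1:Add1,r2:Add3,r3:Add2
  c8: CDB Add3=-9; issue ADD r1<-Add3  regs: r0:-1,r1:Add3,r2:-9,r3:Add2
  c9: CDB Add2=16  regs: r0:-1,r1:Add3,r2:-9,r3:16
  c10: CDB Add1=8  regs: r0:-1,r1:Add3,r2:-9,r3:16
  c11: -  regs: r0:-1,r1:Add3,r2:-9,r3:16
  c12: CDB Add3=24  regs: r0:-1,r1:24,r2:-9,r3:16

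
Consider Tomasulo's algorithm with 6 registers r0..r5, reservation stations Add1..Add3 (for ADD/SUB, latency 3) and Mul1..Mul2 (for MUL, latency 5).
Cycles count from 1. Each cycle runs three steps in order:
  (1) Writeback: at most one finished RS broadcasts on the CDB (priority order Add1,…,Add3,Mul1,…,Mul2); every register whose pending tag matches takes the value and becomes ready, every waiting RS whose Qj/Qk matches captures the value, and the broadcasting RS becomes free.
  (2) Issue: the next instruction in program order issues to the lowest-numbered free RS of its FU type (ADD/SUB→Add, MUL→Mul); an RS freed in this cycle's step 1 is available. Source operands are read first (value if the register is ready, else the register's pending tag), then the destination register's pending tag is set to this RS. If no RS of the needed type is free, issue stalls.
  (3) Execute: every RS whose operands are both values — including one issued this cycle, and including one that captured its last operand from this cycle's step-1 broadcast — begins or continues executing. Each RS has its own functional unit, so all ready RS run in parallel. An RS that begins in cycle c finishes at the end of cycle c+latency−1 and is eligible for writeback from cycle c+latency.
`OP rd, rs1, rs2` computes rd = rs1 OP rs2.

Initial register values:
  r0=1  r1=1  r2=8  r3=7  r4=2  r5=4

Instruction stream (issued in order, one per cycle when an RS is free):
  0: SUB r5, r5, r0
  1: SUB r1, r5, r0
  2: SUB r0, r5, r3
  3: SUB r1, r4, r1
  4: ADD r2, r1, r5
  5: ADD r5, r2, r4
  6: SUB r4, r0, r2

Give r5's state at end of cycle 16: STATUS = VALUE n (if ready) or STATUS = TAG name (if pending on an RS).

STATUS = TAG Add3

cycle 1: issue SUB r5<-Add1 // r0:1,r1:1,r2:8,r3:7,r4:2,r5:Add1
cycle 2: issue SUB r1<-Add2 // r0:1,r1:Add2,r2:8,r3:7,r4:2,r5:Add1
cycle 3: issue SUB r0<-Add3 // r0:Add3,r1:Add2,r2:8,r3:7,r4:2,r5:Add1
cycle 4: CDB Add1=3; issue SUB r1<-Add1 // r0:Add3,r1:Add1,r2:8,r3:7,r4:2,r5:3
cycle 5: stall // r0:Add3,r1:Add1,r2:8,r3:7,r4:2,r5:3
cycle 6: stall // r0:Add3,r1:Add1,r2:8,r3:7,r4:2,r5:3
cycle 7: CDB Add2=2; issue ADD r2<-Add2 // r0:Add3,r1:Add1,r2:Add2,r3:7,r4:2,r5:3
cycle 8: CDB Add3=-4; issue ADD r5<-Add3 // r0:-4,r1:Add1,r2:Add2,r3:7,r4:2,r5:Add3
cycle 9: stall // r0:-4,r1:Add1,r2:Add2,r3:7,r4:2,r5:Add3
cycle 10: CDB Add1=0; issue SUB r4<-Add1 // r0:-4,r1:0,r2:Add2,r3:7,r4:Add1,r5:Add3
cycle 11: - // r0:-4,r1:0,r2:Add2,r3:7,r4:Add1,r5:Add3
cycle 12: - // r0:-4,r1:0,r2:Add2,r3:7,r4:Add1,r5:Add3
cycle 13: CDB Add2=3 // r0:-4,r1:0,r2:3,r3:7,r4:Add1,r5:Add3
cycle 14: - // r0:-4,r1:0,r2:3,r3:7,r4:Add1,r5:Add3
cycle 15: - // r0:-4,r1:0,r2:3,r3:7,r4:Add1,r5:Add3
cycle 16: CDB Add1=-7 // r0:-4,r1:0,r2:3,r3:7,r4:-7,r5:Add3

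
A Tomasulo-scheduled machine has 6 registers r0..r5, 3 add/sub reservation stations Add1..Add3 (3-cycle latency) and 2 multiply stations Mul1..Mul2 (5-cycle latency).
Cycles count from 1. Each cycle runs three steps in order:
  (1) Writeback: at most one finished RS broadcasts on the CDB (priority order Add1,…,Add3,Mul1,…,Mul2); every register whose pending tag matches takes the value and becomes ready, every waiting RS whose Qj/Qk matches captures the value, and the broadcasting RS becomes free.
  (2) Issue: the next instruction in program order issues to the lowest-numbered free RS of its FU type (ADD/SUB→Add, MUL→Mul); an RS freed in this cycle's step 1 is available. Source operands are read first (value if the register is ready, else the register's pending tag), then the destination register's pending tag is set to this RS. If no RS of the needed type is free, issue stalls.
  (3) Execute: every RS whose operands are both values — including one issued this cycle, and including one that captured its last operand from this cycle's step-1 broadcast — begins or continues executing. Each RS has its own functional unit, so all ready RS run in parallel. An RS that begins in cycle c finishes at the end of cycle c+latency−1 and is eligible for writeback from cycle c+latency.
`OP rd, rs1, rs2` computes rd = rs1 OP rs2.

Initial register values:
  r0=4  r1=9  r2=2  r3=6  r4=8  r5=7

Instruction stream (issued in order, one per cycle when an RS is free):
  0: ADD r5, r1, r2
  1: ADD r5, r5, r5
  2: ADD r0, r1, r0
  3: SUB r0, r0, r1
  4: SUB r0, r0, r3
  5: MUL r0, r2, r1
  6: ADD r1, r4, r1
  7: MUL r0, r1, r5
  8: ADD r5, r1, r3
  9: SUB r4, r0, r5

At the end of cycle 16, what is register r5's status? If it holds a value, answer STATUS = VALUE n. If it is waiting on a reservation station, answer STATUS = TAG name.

STATUS = VALUE 23

c1: issue ADD r5<-Add1 | r0:4,r1:9,r2:2,r3:6,r4:8,r5:Add1
c2: issue ADD r5<-Add2 | r0:4,r1:9,r2:2,r3:6,r4:8,r5:Add2
c3: issue ADD r0<-Add3 | r0:Add3,r1:9,r2:2,r3:6,r4:8,r5:Add2
c4: CDB Add1=11; issue SUB r0<-Add1 | r0:Add1,r1:9,r2:2,r3:6,r4:8,r5:Add2
c5: stall | r0:Add1,r1:9,r2:2,r3:6,r4:8,r5:Add2
c6: CDB Add3=13; issue SUB r0<-Add3 | r0:Add3,r1:9,r2:2,r3:6,r4:8,r5:Add2
c7: CDB Add2=22; issue MUL r0<-Mul1 | r0:Mul1,r1:9,r2:2,r3:6,r4:8,r5:22
c8: issue ADD r1<-Add2 | r0:Mul1,r1:Add2,r2:2,r3:6,r4:8,r5:22
c9: CDB Add1=4; issue MUL r0<-Mul2 | r0:Mul2,r1:Add2,r2:2,r3:6,r4:8,r5:22
c10: issue ADD r5<-Add1 | r0:Mul2,r1:Add2,r2:2,r3:6,r4:8,r5:Add1
c11: CDB Add2=17; issue SUB r4<-Add2 | r0:Mul2,r1:17,r2:2,r3:6,r4:Add2,r5:Add1
c12: CDB Add3=-2 | r0:Mul2,r1:17,r2:2,r3:6,r4:Add2,r5:Add1
c13: CDB Mul1=18 | r0:Mul2,r1:17,r2:2,r3:6,r4:Add2,r5:Add1
c14: CDB Add1=23 | r0:Mul2,r1:17,r2:2,r3:6,r4:Add2,r5:23
c15: - | r0:Mul2,r1:17,r2:2,r3:6,r4:Add2,r5:23
c16: CDB Mul2=374 | r0:374,r1:17,r2:2,r3:6,r4:Add2,r5:23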